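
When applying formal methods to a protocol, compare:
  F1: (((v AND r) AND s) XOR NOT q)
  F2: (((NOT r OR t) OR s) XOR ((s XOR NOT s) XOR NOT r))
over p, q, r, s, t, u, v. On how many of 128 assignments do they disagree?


F1 = (((v AND r) AND s) XOR NOT q)
F2 = (((NOT r OR t) OR s) XOR ((s XOR NOT s) XOR NOT r))
Evaluate both on each of 128 rows (bits = p,q,r,s,t,u,v):
  row 0 [0000000]: F1=1 F2=1 -> 0
  row 1 [0000001]: F1=1 F2=1 -> 0
  row 2 [0000010]: F1=1 F2=1 -> 0
  row 3 [0000011]: F1=1 F2=1 -> 0
  row 4 [0000100]: F1=1 F2=1 -> 0
  (every remaining row is evaluated the same way; all 128 results are listed next)
Full result column, 8 rows per line (p,q,r,s fixed per line; t,u,v runs 000..111 left to right):
  rows 0-7 [p,q,r,s=0000]: 00000000  (ones: 0)
  rows 8-15 [p,q,r,s=0001]: 00000000  (ones: 0)
  rows 16-23 [p,q,r,s=0010]: 00001111  (ones: 4)
  rows 24-31 [p,q,r,s=0011]: 10101010  (ones: 4)
  rows 32-39 [p,q,r,s=0100]: 11111111  (ones: 8)
  rows 40-47 [p,q,r,s=0101]: 11111111  (ones: 8)
  rows 48-55 [p,q,r,s=0110]: 11110000  (ones: 4)
  rows 56-63 [p,q,r,s=0111]: 01010101  (ones: 4)
  rows 64-71 [p,q,r,s=1000]: 00000000  (ones: 0)
  rows 72-79 [p,q,r,s=1001]: 00000000  (ones: 0)
  rows 80-87 [p,q,r,s=1010]: 00001111  (ones: 4)
  rows 88-95 [p,q,r,s=1011]: 10101010  (ones: 4)
  rows 96-103 [p,q,r,s=1100]: 11111111  (ones: 8)
  rows 104-111 [p,q,r,s=1101]: 11111111  (ones: 8)
  rows 112-119 [p,q,r,s=1110]: 11110000  (ones: 4)
  rows 120-127 [p,q,r,s=1111]: 01010101  (ones: 4)
Disagreements = 0+0+4+4+8+8+4+4+0+0+4+4+8+8+4+4 = 64

64


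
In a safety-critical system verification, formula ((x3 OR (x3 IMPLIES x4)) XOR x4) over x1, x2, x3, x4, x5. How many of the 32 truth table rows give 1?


Formula: ((x3 OR (x3 IMPLIES x4)) XOR x4) over 5 vars (32 rows)
Evaluate each row (x1, x2, x3, x4, x5 as bits, MSB first):
  row 0 [00000]: ((0 OR (0 IMPLIES 0)) XOR 0) -> 1
  row 1 [00001]: ((0 OR (0 IMPLIES 0)) XOR 0) -> 1
  row 2 [00010]: ((0 OR (0 IMPLIES 1)) XOR 1) -> 0
  row 3 [00011]: ((0 OR (0 IMPLIES 1)) XOR 1) -> 0
  row 4 [00100]: ((1 OR (1 IMPLIES 0)) XOR 0) -> 1
  row 5 [00101]: ((1 OR (1 IMPLIES 0)) XOR 0) -> 1
  row 6 [00110]: ((1 OR (1 IMPLIES 1)) XOR 1) -> 0
  row 7 [00111]: ((1 OR (1 IMPLIES 1)) XOR 1) -> 0
  row 8 [01000]: ((0 OR (0 IMPLIES 0)) XOR 0) -> 1
  row 9 [01001]: ((0 OR (0 IMPLIES 0)) XOR 0) -> 1
  row 10 [01010]: ((0 OR (0 IMPLIES 1)) XOR 1) -> 0
  row 11 [01011]: ((0 OR (0 IMPLIES 1)) XOR 1) -> 0
  row 12 [01100]: ((1 OR (1 IMPLIES 0)) XOR 0) -> 1
  row 13 [01101]: ((1 OR (1 IMPLIES 0)) XOR 0) -> 1
  row 14 [01110]: ((1 OR (1 IMPLIES 1)) XOR 1) -> 0
  row 15 [01111]: ((1 OR (1 IMPLIES 1)) XOR 1) -> 0
  row 16 [10000]: ((0 OR (0 IMPLIES 0)) XOR 0) -> 1
  row 17 [10001]: ((0 OR (0 IMPLIES 0)) XOR 0) -> 1
  row 18 [10010]: ((0 OR (0 IMPLIES 1)) XOR 1) -> 0
  row 19 [10011]: ((0 OR (0 IMPLIES 1)) XOR 1) -> 0
  row 20 [10100]: ((1 OR (1 IMPLIES 0)) XOR 0) -> 1
  row 21 [10101]: ((1 OR (1 IMPLIES 0)) XOR 0) -> 1
  row 22 [10110]: ((1 OR (1 IMPLIES 1)) XOR 1) -> 0
  row 23 [10111]: ((1 OR (1 IMPLIES 1)) XOR 1) -> 0
  row 24 [11000]: ((0 OR (0 IMPLIES 0)) XOR 0) -> 1
  row 25 [11001]: ((0 OR (0 IMPLIES 0)) XOR 0) -> 1
  row 26 [11010]: ((0 OR (0 IMPLIES 1)) XOR 1) -> 0
  row 27 [11011]: ((0 OR (0 IMPLIES 1)) XOR 1) -> 0
  row 28 [11100]: ((1 OR (1 IMPLIES 0)) XOR 0) -> 1
  row 29 [11101]: ((1 OR (1 IMPLIES 0)) XOR 0) -> 1
  row 30 [11110]: ((1 OR (1 IMPLIES 1)) XOR 1) -> 0
  row 31 [11111]: ((1 OR (1 IMPLIES 1)) XOR 1) -> 0
Full result column, 8 rows per line (x1,x2 fixed per line; x3,x4,x5 runs 000..111 left to right):
  rows 0-7 [x1,x2=00]: 11001100  (ones: 4)
  rows 8-15 [x1,x2=01]: 11001100  (ones: 4)
  rows 16-23 [x1,x2=10]: 11001100  (ones: 4)
  rows 24-31 [x1,x2=11]: 11001100  (ones: 4)
Count of 1-rows = 4+4+4+4 = 16

16


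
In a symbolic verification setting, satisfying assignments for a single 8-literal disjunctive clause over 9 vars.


Step 1: Total=2^9=512
Step 2: Unsat when all 8 false: 2^1=2
Step 3: Sat=512-2=510

510


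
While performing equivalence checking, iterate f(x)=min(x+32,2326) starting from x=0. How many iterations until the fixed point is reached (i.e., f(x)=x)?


Step 1: x=0, cap=2326, increment=32
Step 2: x grows by 32 each step until capped at 2326; fixed point is x=2326
Step 3: iterations = ceil(2326/32) = 73

73


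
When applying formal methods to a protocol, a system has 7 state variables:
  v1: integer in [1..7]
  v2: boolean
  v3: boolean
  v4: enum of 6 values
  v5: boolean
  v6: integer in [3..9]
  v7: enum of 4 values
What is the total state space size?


State space = product of domain sizes of all variables.
Domain sizes:
  v1 (integer in [1..7]): 7
  v2 (boolean): 2
  v3 (boolean): 2
  v4 (enum of 6 values): 6
  v5 (boolean): 2
  v6 (integer in [3..9]): 7
  v7 (enum of 4 values): 4
Product = 7 * 2 * 2 * 6 * 2 * 7 * 4 = 9408

9408


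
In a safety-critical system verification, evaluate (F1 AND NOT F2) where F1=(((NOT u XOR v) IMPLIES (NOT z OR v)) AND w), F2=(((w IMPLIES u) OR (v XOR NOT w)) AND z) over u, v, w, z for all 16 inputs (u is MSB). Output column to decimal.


F1 = (((NOT u XOR v) IMPLIES (NOT z OR v)) AND w)
F2 = (((w IMPLIES u) OR (v XOR NOT w)) AND z)
Counterexample to F1=>F2 is where F1=1 and F2=0.
Evaluate each row (bits = u,v,w,z, MSB first):
  row 0 [0000]: F1=0 F2=0 -> F1&~F2 -> 0
  row 1 [0001]: F1=0 F2=1 -> F1&~F2 -> 0
  row 2 [0010]: F1=1 F2=0 -> F1&~F2 -> 1
  row 3 [0011]: F1=0 F2=0 -> F1&~F2 -> 0
  row 4 [0100]: F1=0 F2=0 -> F1&~F2 -> 0
  row 5 [0101]: F1=0 F2=1 -> F1&~F2 -> 0
  row 6 [0110]: F1=1 F2=0 -> F1&~F2 -> 1
  row 7 [0111]: F1=1 F2=1 -> F1&~F2 -> 0
  row 8 [1000]: F1=0 F2=0 -> F1&~F2 -> 0
  row 9 [1001]: F1=0 F2=1 -> F1&~F2 -> 0
  row 10 [1010]: F1=1 F2=0 -> F1&~F2 -> 1
  row 11 [1011]: F1=1 F2=1 -> F1&~F2 -> 0
  row 12 [1100]: F1=0 F2=0 -> F1&~F2 -> 0
  row 13 [1101]: F1=0 F2=1 -> F1&~F2 -> 0
  row 14 [1110]: F1=1 F2=0 -> F1&~F2 -> 1
  row 15 [1111]: F1=1 F2=1 -> F1&~F2 -> 0
Full result column, 4 rows per line (u,v fixed per line; w,z runs 00..11 left to right):
  rows 0-3 [u,v=00]: 0010  = hex 2
  rows 4-7 [u,v=01]: 0010  = hex 2
  rows 8-11 [u,v=10]: 0010  = hex 2
  rows 12-15 [u,v=11]: 0010  = hex 2
Counterexample vector (row 0 .. row 15) = 0010001000100010
Output column grouped in 4s = 0010 0010 0010 0010 = 0x2222
Convert to decimal digit by digit (value = value*16 + digit):
  2 -> 2
  2*16 + 2 = 34
  34*16 + 2 = 546
  546*16 + 2 = 8738
Decimal = 8738

8738


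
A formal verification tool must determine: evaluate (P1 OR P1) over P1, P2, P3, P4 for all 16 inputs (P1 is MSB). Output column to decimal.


Formula: (P1 OR P1) over P1, P2, P3, P4 (16 rows)
Evaluate each row (bits = P1,P2,P3,P4, MSB first):
  row 0 [0000]: (0 OR 0) -> 0
  row 1 [0001]: (0 OR 0) -> 0
  row 2 [0010]: (0 OR 0) -> 0
  row 3 [0011]: (0 OR 0) -> 0
  row 4 [0100]: (0 OR 0) -> 0
  row 5 [0101]: (0 OR 0) -> 0
  row 6 [0110]: (0 OR 0) -> 0
  row 7 [0111]: (0 OR 0) -> 0
  row 8 [1000]: (1 OR 1) -> 1
  row 9 [1001]: (1 OR 1) -> 1
  row 10 [1010]: (1 OR 1) -> 1
  row 11 [1011]: (1 OR 1) -> 1
  row 12 [1100]: (1 OR 1) -> 1
  row 13 [1101]: (1 OR 1) -> 1
  row 14 [1110]: (1 OR 1) -> 1
  row 15 [1111]: (1 OR 1) -> 1
Full result column, 4 rows per line (P1,P2 fixed per line; P3,P4 runs 00..11 left to right):
  rows 0-3 [P1,P2=00]: 0000  = hex 0
  rows 4-7 [P1,P2=01]: 0000  = hex 0
  rows 8-11 [P1,P2=10]: 1111  = hex F
  rows 12-15 [P1,P2=11]: 1111  = hex F
Output column (row 0 .. row 15) = 0000000011111111
Output column grouped in 4s = 0000 0000 1111 1111 = 0x00FF
Convert to decimal digit by digit (value = value*16 + digit):
  0 -> 0
  0*16 + 0 = 0
  0*16 + 15 (F) = 15
  15*16 + 15 (F) = 255
Decimal = 255

255


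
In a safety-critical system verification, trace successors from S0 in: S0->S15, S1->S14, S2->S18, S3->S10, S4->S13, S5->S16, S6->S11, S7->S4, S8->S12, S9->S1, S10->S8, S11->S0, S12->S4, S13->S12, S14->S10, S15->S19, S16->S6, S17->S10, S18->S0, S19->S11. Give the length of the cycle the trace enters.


Trace from S0 until a state repeats:
  S0 -> S15 -> S19 -> S11 -> S0
S0 first seen at step 0, revisited at step 4.
Cycle length = 4 - 0 = 4

4


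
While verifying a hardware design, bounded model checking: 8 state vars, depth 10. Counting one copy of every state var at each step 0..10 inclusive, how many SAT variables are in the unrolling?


BMC unrolls to depth k, creating one copy of each state var for steps 0..k.
Step count = 10 + 1 = 11 (steps 0 through 10)
Vars per step = 8
Total = 8 * 11 = 88

88


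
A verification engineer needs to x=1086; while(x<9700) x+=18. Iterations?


Step 1: x goes from 1086 toward 9700 by 18; the body runs while x<9700, so iterations = ceil((bound-start)/step)
Step 2: Distance=8614
Step 3: ceil(8614/18)=479

479


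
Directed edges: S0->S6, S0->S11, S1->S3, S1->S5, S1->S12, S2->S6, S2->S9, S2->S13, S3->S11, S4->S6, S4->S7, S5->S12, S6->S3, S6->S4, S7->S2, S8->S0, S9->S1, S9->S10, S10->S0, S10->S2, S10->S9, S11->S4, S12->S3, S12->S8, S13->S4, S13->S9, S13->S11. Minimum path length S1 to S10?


BFS layer-by-layer from S1:
  dist 0: {S1}
  dist 1: {S3, S5, S12}
  dist 2: {S8, S11}
  dist 3: {S0, S4}
  dist 4: {S6, S7}
  dist 5: {S2}
  dist 6: {S9, S13}
  dist 7: {S10}
  -> S10 reached at distance 7
Shortest path length = 7

7


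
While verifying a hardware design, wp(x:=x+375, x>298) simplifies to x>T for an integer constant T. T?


Formula: wp(x:=E, P) = P[E/x] (substitute E for x in postcondition)
Step 1: Postcondition: x>298
Step 2: Substitute x+375 for x: x+375>298
Step 3: Solve for x: x > 298-375 = -77

-77


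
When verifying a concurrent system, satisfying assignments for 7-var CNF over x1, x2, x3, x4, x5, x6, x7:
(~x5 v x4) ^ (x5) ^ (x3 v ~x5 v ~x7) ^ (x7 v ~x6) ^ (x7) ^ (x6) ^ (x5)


CNF with 7 clauses over 7 vars (128 assignments).
An assignment satisfies CNF iff every clause has >=1 true literal.
Check each row (bits = x1,x2,x3,x4,x5,x6,x7; clause T/F shown):
  row 0 [0000000]: clauses=TFTTFFF -> 0
  row 1 [0000001]: clauses=TFTTTFF -> 0
  row 2 [0000010]: clauses=TFTFFTF -> 0
  row 3 [0000011]: clauses=TFTTTTF -> 0
  row 4 [0000100]: clauses=FTTTFFT -> 0
  (every remaining row is evaluated the same way; all 128 results are listed next)
Full result column, 8 rows per line (x1,x2,x3,x4 fixed per line; x5,x6,x7 runs 000..111 left to right):
  rows 0-7 [x1,x2,x3,x4=0000]: 00000000  (ones: 0)
  rows 8-15 [x1,x2,x3,x4=0001]: 00000000  (ones: 0)
  rows 16-23 [x1,x2,x3,x4=0010]: 00000000  (ones: 0)
  rows 24-31 [x1,x2,x3,x4=0011]: 00000001  (ones: 1)
  rows 32-39 [x1,x2,x3,x4=0100]: 00000000  (ones: 0)
  rows 40-47 [x1,x2,x3,x4=0101]: 00000000  (ones: 0)
  rows 48-55 [x1,x2,x3,x4=0110]: 00000000  (ones: 0)
  rows 56-63 [x1,x2,x3,x4=0111]: 00000001  (ones: 1)
  rows 64-71 [x1,x2,x3,x4=1000]: 00000000  (ones: 0)
  rows 72-79 [x1,x2,x3,x4=1001]: 00000000  (ones: 0)
  rows 80-87 [x1,x2,x3,x4=1010]: 00000000  (ones: 0)
  rows 88-95 [x1,x2,x3,x4=1011]: 00000001  (ones: 1)
  rows 96-103 [x1,x2,x3,x4=1100]: 00000000  (ones: 0)
  rows 104-111 [x1,x2,x3,x4=1101]: 00000000  (ones: 0)
  rows 112-119 [x1,x2,x3,x4=1110]: 00000000  (ones: 0)
  rows 120-127 [x1,x2,x3,x4=1111]: 00000001  (ones: 1)
Satisfying assignments = 0+0+0+1+0+0+0+1+0+0+0+1+0+0+0+1 = 4

4


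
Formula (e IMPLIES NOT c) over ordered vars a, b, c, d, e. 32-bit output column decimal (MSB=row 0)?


Formula: (e IMPLIES NOT c) over a, b, c, d, e (32 rows)
Evaluate each row (bits = a,b,c,d,e, MSB first):
  row 0 [00000]: (0 IMPLIES NOT 0) -> 1
  row 1 [00001]: (1 IMPLIES NOT 0) -> 1
  row 2 [00010]: (0 IMPLIES NOT 0) -> 1
  row 3 [00011]: (1 IMPLIES NOT 0) -> 1
  row 4 [00100]: (0 IMPLIES NOT 1) -> 1
  row 5 [00101]: (1 IMPLIES NOT 1) -> 0
  row 6 [00110]: (0 IMPLIES NOT 1) -> 1
  row 7 [00111]: (1 IMPLIES NOT 1) -> 0
  row 8 [01000]: (0 IMPLIES NOT 0) -> 1
  row 9 [01001]: (1 IMPLIES NOT 0) -> 1
  row 10 [01010]: (0 IMPLIES NOT 0) -> 1
  row 11 [01011]: (1 IMPLIES NOT 0) -> 1
  row 12 [01100]: (0 IMPLIES NOT 1) -> 1
  row 13 [01101]: (1 IMPLIES NOT 1) -> 0
  row 14 [01110]: (0 IMPLIES NOT 1) -> 1
  row 15 [01111]: (1 IMPLIES NOT 1) -> 0
  row 16 [10000]: (0 IMPLIES NOT 0) -> 1
  row 17 [10001]: (1 IMPLIES NOT 0) -> 1
  row 18 [10010]: (0 IMPLIES NOT 0) -> 1
  row 19 [10011]: (1 IMPLIES NOT 0) -> 1
  row 20 [10100]: (0 IMPLIES NOT 1) -> 1
  row 21 [10101]: (1 IMPLIES NOT 1) -> 0
  row 22 [10110]: (0 IMPLIES NOT 1) -> 1
  row 23 [10111]: (1 IMPLIES NOT 1) -> 0
  row 24 [11000]: (0 IMPLIES NOT 0) -> 1
  row 25 [11001]: (1 IMPLIES NOT 0) -> 1
  row 26 [11010]: (0 IMPLIES NOT 0) -> 1
  row 27 [11011]: (1 IMPLIES NOT 0) -> 1
  row 28 [11100]: (0 IMPLIES NOT 1) -> 1
  row 29 [11101]: (1 IMPLIES NOT 1) -> 0
  row 30 [11110]: (0 IMPLIES NOT 1) -> 1
  row 31 [11111]: (1 IMPLIES NOT 1) -> 0
Full result column, 4 rows per line (a,b,c fixed per line; d,e runs 00..11 left to right):
  rows 0-3 [a,b,c=000]: 1111  = hex F
  rows 4-7 [a,b,c=001]: 1010  = hex A
  rows 8-11 [a,b,c=010]: 1111  = hex F
  rows 12-15 [a,b,c=011]: 1010  = hex A
  rows 16-19 [a,b,c=100]: 1111  = hex F
  rows 20-23 [a,b,c=101]: 1010  = hex A
  rows 24-27 [a,b,c=110]: 1111  = hex F
  rows 28-31 [a,b,c=111]: 1010  = hex A
Output column (row 0 .. row 31) = 11111010111110101111101011111010
Output column grouped in 4s = 1111 1010 1111 1010 1111 1010 1111 1010 = 0xFAFAFAFA
Convert to decimal digit by digit (value = value*16 + digit):
  F -> 15
  15*16 + 10 (A) = 250
  250*16 + 15 (F) = 4015
  4015*16 + 10 (A) = 64250
  64250*16 + 15 (F) = 1028015
  1028015*16 + 10 (A) = 16448250
  16448250*16 + 15 (F) = 263172015
  263172015*16 + 10 (A) = 4210752250
Decimal = 4210752250

4210752250


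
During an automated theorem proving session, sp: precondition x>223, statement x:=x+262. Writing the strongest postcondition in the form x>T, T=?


Formula: sp(P, x:=E) = exists old_x. (x = E[old_x/x]) AND P[old_x/x] (old_x is the value of x before the assignment; eliminate old_x by solving x = E[old_x/x] for old_x)
Step 1: Precondition P: x>223, i.e. old_x > 223
Step 2: Assignment gives x = old_x + 262, so old_x = x - 262
Step 3: Substitute into P: x - 262 > 223
Step 4: Simplify: x > 223+262 = 485

485


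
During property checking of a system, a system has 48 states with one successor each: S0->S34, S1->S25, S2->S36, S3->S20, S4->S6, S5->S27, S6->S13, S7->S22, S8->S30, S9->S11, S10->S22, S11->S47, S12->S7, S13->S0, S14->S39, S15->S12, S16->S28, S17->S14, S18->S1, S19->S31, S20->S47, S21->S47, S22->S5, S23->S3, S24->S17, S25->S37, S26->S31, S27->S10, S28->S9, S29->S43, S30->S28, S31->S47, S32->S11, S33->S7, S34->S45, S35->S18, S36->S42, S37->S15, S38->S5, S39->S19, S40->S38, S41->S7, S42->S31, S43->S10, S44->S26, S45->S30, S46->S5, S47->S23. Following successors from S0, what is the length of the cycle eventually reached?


Trace from S0 until a state repeats:
  S0 -> S34 -> S45 -> S30 -> S28 -> S9 -> S11 -> S47 -> S23 -> S3 -> S20 -> S47
S47 first seen at step 7, revisited at step 11.
Cycle length = 11 - 7 = 4

4


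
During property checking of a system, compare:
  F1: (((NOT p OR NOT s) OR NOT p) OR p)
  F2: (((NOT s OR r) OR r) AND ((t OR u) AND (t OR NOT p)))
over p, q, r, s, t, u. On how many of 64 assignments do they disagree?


F1 = (((NOT p OR NOT s) OR NOT p) OR p)
F2 = (((NOT s OR r) OR r) AND ((t OR u) AND (t OR NOT p)))
Evaluate both on each of 64 rows (bits = p,q,r,s,t,u):
  row 0 [000000]: F1=1 F2=0 (differ) -> 1
  row 1 [000001]: F1=1 F2=1 -> 0
  row 2 [000010]: F1=1 F2=1 -> 0
  row 3 [000011]: F1=1 F2=1 -> 0
  row 4 [000100]: F1=1 F2=0 (differ) -> 1
  (every remaining row is evaluated the same way; all 64 results are listed next)
Full result column, 8 rows per line (p,q,r fixed per line; s,t,u runs 000..111 left to right):
  rows 0-7 [p,q,r=000]: 10001111  (ones: 5)
  rows 8-15 [p,q,r=001]: 10001000  (ones: 2)
  rows 16-23 [p,q,r=010]: 10001111  (ones: 5)
  rows 24-31 [p,q,r=011]: 10001000  (ones: 2)
  rows 32-39 [p,q,r=100]: 11001111  (ones: 6)
  rows 40-47 [p,q,r=101]: 11001100  (ones: 4)
  rows 48-55 [p,q,r=110]: 11001111  (ones: 6)
  rows 56-63 [p,q,r=111]: 11001100  (ones: 4)
Disagreements = 5+2+5+2+6+4+6+4 = 34

34


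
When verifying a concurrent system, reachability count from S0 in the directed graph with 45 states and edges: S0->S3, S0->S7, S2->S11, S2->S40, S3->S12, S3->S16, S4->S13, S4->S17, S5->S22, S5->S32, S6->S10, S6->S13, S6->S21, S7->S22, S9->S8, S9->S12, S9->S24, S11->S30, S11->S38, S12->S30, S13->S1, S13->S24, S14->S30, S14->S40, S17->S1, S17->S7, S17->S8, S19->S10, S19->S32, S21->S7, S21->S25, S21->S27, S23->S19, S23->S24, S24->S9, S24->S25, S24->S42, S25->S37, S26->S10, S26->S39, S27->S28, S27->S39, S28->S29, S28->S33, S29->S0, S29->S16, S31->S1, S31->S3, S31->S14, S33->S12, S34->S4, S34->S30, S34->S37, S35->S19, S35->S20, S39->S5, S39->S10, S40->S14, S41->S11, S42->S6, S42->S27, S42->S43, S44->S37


BFS from S0:
  layer 0: {S0}
  layer 1: {S3, S7}
  layer 2: {S12, S16, S22}
  layer 3: {S30}
Reachable set: {S0, S3, S7, S12, S16, S22, S30}
Count = 7

7


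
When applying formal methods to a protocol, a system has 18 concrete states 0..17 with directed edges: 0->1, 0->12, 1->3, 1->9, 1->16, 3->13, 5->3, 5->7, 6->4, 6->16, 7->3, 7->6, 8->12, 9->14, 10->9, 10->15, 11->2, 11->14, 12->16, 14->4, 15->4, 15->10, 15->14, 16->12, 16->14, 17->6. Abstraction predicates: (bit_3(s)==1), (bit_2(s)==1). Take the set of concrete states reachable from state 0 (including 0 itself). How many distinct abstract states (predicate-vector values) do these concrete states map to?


BFS from 0:
Concrete reachable: {0, 1, 3, 4, 9, 12, 13, 14, 16}
Abstract via predicates (bit_3(s)==1), (bit_2(s)==1):
  (0,0) <- {0, 1, 3, 16}
  (0,1) <- {4}
  (1,0) <- {9}
  (1,1) <- {12, 13, 14}
Distinct abstract states = 4

4


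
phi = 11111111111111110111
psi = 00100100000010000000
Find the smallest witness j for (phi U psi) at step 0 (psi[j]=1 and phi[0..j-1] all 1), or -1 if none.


(phi U psi) at 0: need smallest j with psi[j]=1 and phi[i]=1 for all i in [0,j).
Scan from step 0:
  step 0: phi=1, psi=0 -> continue
  step 1: phi=1, psi=0 -> continue
  step 2: psi=1 and phi held for [0,2) -> witness found
Witness step = 2

2


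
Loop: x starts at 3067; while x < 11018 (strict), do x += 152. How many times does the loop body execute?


Step 1: x goes from 3067 toward 11018 by 152; the body runs while x<11018, so iterations = ceil((bound-start)/step)
Step 2: Distance=7951
Step 3: ceil(7951/152)=53

53


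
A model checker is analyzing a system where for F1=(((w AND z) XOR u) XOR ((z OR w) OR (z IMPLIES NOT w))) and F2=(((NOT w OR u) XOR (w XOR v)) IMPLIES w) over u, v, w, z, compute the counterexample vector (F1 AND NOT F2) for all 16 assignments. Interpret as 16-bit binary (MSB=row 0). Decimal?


F1 = (((w AND z) XOR u) XOR ((z OR w) OR (z IMPLIES NOT w)))
F2 = (((NOT w OR u) XOR (w XOR v)) IMPLIES w)
Counterexample to F1=>F2 is where F1=1 and F2=0.
Evaluate each row (bits = u,v,w,z, MSB first):
  row 0 [0000]: F1=1 F2=0 -> F1&~F2 -> 1
  row 1 [0001]: F1=1 F2=0 -> F1&~F2 -> 1
  row 2 [0010]: F1=1 F2=1 -> F1&~F2 -> 0
  row 3 [0011]: F1=0 F2=1 -> F1&~F2 -> 0
  row 4 [0100]: F1=1 F2=1 -> F1&~F2 -> 0
  row 5 [0101]: F1=1 F2=1 -> F1&~F2 -> 0
  row 6 [0110]: F1=1 F2=1 -> F1&~F2 -> 0
  row 7 [0111]: F1=0 F2=1 -> F1&~F2 -> 0
  row 8 [1000]: F1=0 F2=0 -> F1&~F2 -> 0
  row 9 [1001]: F1=0 F2=0 -> F1&~F2 -> 0
  row 10 [1010]: F1=0 F2=1 -> F1&~F2 -> 0
  row 11 [1011]: F1=1 F2=1 -> F1&~F2 -> 0
  row 12 [1100]: F1=0 F2=1 -> F1&~F2 -> 0
  row 13 [1101]: F1=0 F2=1 -> F1&~F2 -> 0
  row 14 [1110]: F1=0 F2=1 -> F1&~F2 -> 0
  row 15 [1111]: F1=1 F2=1 -> F1&~F2 -> 0
Full result column, 4 rows per line (u,v fixed per line; w,z runs 00..11 left to right):
  rows 0-3 [u,v=00]: 1100  = hex C
  rows 4-7 [u,v=01]: 0000  = hex 0
  rows 8-11 [u,v=10]: 0000  = hex 0
  rows 12-15 [u,v=11]: 0000  = hex 0
Counterexample vector (row 0 .. row 15) = 1100000000000000
Output column grouped in 4s = 1100 0000 0000 0000 = 0xC000
Convert to decimal digit by digit (value = value*16 + digit):
  C -> 12
  12*16 + 0 = 192
  192*16 + 0 = 3072
  3072*16 + 0 = 49152
Decimal = 49152

49152


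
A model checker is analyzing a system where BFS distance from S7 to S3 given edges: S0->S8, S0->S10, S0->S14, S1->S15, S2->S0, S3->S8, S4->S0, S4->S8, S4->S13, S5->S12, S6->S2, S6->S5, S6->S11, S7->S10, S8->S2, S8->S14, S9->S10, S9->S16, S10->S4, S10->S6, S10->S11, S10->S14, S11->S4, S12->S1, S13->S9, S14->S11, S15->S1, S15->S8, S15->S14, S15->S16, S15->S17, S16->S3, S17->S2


BFS layer-by-layer from S7:
  dist 0: {S7}
  dist 1: {S10}
  dist 2: {S4, S6, S11, S14}
  dist 3: {S0, S2, S5, S8, S13}
  dist 4: {S9, S12}
  dist 5: {S1, S16}
  dist 6: {S3, S15}
  -> S3 reached at distance 6
Shortest path length = 6

6


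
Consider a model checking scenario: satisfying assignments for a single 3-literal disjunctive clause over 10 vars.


Step 1: Total=2^10=1024
Step 2: Unsat when all 3 false: 2^7=128
Step 3: Sat=1024-128=896

896


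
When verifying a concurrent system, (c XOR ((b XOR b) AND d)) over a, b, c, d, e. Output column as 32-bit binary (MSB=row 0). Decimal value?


Formula: (c XOR ((b XOR b) AND d)) over a, b, c, d, e (32 rows)
Evaluate each row (bits = a,b,c,d,e, MSB first):
  row 0 [00000]: (0 XOR ((0 XOR 0) AND 0)) -> 0
  row 1 [00001]: (0 XOR ((0 XOR 0) AND 0)) -> 0
  row 2 [00010]: (0 XOR ((0 XOR 0) AND 1)) -> 0
  row 3 [00011]: (0 XOR ((0 XOR 0) AND 1)) -> 0
  row 4 [00100]: (1 XOR ((0 XOR 0) AND 0)) -> 1
  row 5 [00101]: (1 XOR ((0 XOR 0) AND 0)) -> 1
  row 6 [00110]: (1 XOR ((0 XOR 0) AND 1)) -> 1
  row 7 [00111]: (1 XOR ((0 XOR 0) AND 1)) -> 1
  row 8 [01000]: (0 XOR ((1 XOR 1) AND 0)) -> 0
  row 9 [01001]: (0 XOR ((1 XOR 1) AND 0)) -> 0
  row 10 [01010]: (0 XOR ((1 XOR 1) AND 1)) -> 0
  row 11 [01011]: (0 XOR ((1 XOR 1) AND 1)) -> 0
  row 12 [01100]: (1 XOR ((1 XOR 1) AND 0)) -> 1
  row 13 [01101]: (1 XOR ((1 XOR 1) AND 0)) -> 1
  row 14 [01110]: (1 XOR ((1 XOR 1) AND 1)) -> 1
  row 15 [01111]: (1 XOR ((1 XOR 1) AND 1)) -> 1
  row 16 [10000]: (0 XOR ((0 XOR 0) AND 0)) -> 0
  row 17 [10001]: (0 XOR ((0 XOR 0) AND 0)) -> 0
  row 18 [10010]: (0 XOR ((0 XOR 0) AND 1)) -> 0
  row 19 [10011]: (0 XOR ((0 XOR 0) AND 1)) -> 0
  row 20 [10100]: (1 XOR ((0 XOR 0) AND 0)) -> 1
  row 21 [10101]: (1 XOR ((0 XOR 0) AND 0)) -> 1
  row 22 [10110]: (1 XOR ((0 XOR 0) AND 1)) -> 1
  row 23 [10111]: (1 XOR ((0 XOR 0) AND 1)) -> 1
  row 24 [11000]: (0 XOR ((1 XOR 1) AND 0)) -> 0
  row 25 [11001]: (0 XOR ((1 XOR 1) AND 0)) -> 0
  row 26 [11010]: (0 XOR ((1 XOR 1) AND 1)) -> 0
  row 27 [11011]: (0 XOR ((1 XOR 1) AND 1)) -> 0
  row 28 [11100]: (1 XOR ((1 XOR 1) AND 0)) -> 1
  row 29 [11101]: (1 XOR ((1 XOR 1) AND 0)) -> 1
  row 30 [11110]: (1 XOR ((1 XOR 1) AND 1)) -> 1
  row 31 [11111]: (1 XOR ((1 XOR 1) AND 1)) -> 1
Full result column, 4 rows per line (a,b,c fixed per line; d,e runs 00..11 left to right):
  rows 0-3 [a,b,c=000]: 0000  = hex 0
  rows 4-7 [a,b,c=001]: 1111  = hex F
  rows 8-11 [a,b,c=010]: 0000  = hex 0
  rows 12-15 [a,b,c=011]: 1111  = hex F
  rows 16-19 [a,b,c=100]: 0000  = hex 0
  rows 20-23 [a,b,c=101]: 1111  = hex F
  rows 24-27 [a,b,c=110]: 0000  = hex 0
  rows 28-31 [a,b,c=111]: 1111  = hex F
Output column (row 0 .. row 31) = 00001111000011110000111100001111
Output column grouped in 4s = 0000 1111 0000 1111 0000 1111 0000 1111 = 0x0F0F0F0F
Convert to decimal digit by digit (value = value*16 + digit):
  0 -> 0
  0*16 + 15 (F) = 15
  15*16 + 0 = 240
  240*16 + 15 (F) = 3855
  3855*16 + 0 = 61680
  61680*16 + 15 (F) = 986895
  986895*16 + 0 = 15790320
  15790320*16 + 15 (F) = 252645135
Decimal = 252645135

252645135


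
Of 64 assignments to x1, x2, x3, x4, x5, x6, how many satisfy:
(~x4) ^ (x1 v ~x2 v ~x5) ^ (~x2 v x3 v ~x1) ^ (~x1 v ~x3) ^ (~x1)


CNF with 5 clauses over 6 vars (64 assignments).
An assignment satisfies CNF iff every clause has >=1 true literal.
Check each row (bits = x1,x2,x3,x4,x5,x6; clause T/F shown):
  row 0 [000000]: clauses=TTTTT -> 1
  row 1 [000001]: clauses=TTTTT -> 1
  row 2 [000010]: clauses=TTTTT -> 1
  row 3 [000011]: clauses=TTTTT -> 1
  row 4 [000100]: clauses=FTTTT -> 0
  (every remaining row is evaluated the same way; all 64 results are listed next)
Full result column, 8 rows per line (x1,x2,x3 fixed per line; x4,x5,x6 runs 000..111 left to right):
  rows 0-7 [x1,x2,x3=000]: 11110000  (ones: 4)
  rows 8-15 [x1,x2,x3=001]: 11110000  (ones: 4)
  rows 16-23 [x1,x2,x3=010]: 11000000  (ones: 2)
  rows 24-31 [x1,x2,x3=011]: 11000000  (ones: 2)
  rows 32-39 [x1,x2,x3=100]: 00000000  (ones: 0)
  rows 40-47 [x1,x2,x3=101]: 00000000  (ones: 0)
  rows 48-55 [x1,x2,x3=110]: 00000000  (ones: 0)
  rows 56-63 [x1,x2,x3=111]: 00000000  (ones: 0)
Satisfying assignments = 4+4+2+2+0+0+0+0 = 12

12


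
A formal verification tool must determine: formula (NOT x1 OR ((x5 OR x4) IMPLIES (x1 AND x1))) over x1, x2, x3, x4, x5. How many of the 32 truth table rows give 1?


Formula: (NOT x1 OR ((x5 OR x4) IMPLIES (x1 AND x1))) over 5 vars (32 rows)
Evaluate each row (x1, x2, x3, x4, x5 as bits, MSB first):
  row 0 [00000]: (NOT 0 OR ((0 OR 0) IMPLIES (0 AND 0))) -> 1
  row 1 [00001]: (NOT 0 OR ((1 OR 0) IMPLIES (0 AND 0))) -> 1
  row 2 [00010]: (NOT 0 OR ((0 OR 1) IMPLIES (0 AND 0))) -> 1
  row 3 [00011]: (NOT 0 OR ((1 OR 1) IMPLIES (0 AND 0))) -> 1
  row 4 [00100]: (NOT 0 OR ((0 OR 0) IMPLIES (0 AND 0))) -> 1
  row 5 [00101]: (NOT 0 OR ((1 OR 0) IMPLIES (0 AND 0))) -> 1
  row 6 [00110]: (NOT 0 OR ((0 OR 1) IMPLIES (0 AND 0))) -> 1
  row 7 [00111]: (NOT 0 OR ((1 OR 1) IMPLIES (0 AND 0))) -> 1
  row 8 [01000]: (NOT 0 OR ((0 OR 0) IMPLIES (0 AND 0))) -> 1
  row 9 [01001]: (NOT 0 OR ((1 OR 0) IMPLIES (0 AND 0))) -> 1
  row 10 [01010]: (NOT 0 OR ((0 OR 1) IMPLIES (0 AND 0))) -> 1
  row 11 [01011]: (NOT 0 OR ((1 OR 1) IMPLIES (0 AND 0))) -> 1
  row 12 [01100]: (NOT 0 OR ((0 OR 0) IMPLIES (0 AND 0))) -> 1
  row 13 [01101]: (NOT 0 OR ((1 OR 0) IMPLIES (0 AND 0))) -> 1
  row 14 [01110]: (NOT 0 OR ((0 OR 1) IMPLIES (0 AND 0))) -> 1
  row 15 [01111]: (NOT 0 OR ((1 OR 1) IMPLIES (0 AND 0))) -> 1
  row 16 [10000]: (NOT 1 OR ((0 OR 0) IMPLIES (1 AND 1))) -> 1
  row 17 [10001]: (NOT 1 OR ((1 OR 0) IMPLIES (1 AND 1))) -> 1
  row 18 [10010]: (NOT 1 OR ((0 OR 1) IMPLIES (1 AND 1))) -> 1
  row 19 [10011]: (NOT 1 OR ((1 OR 1) IMPLIES (1 AND 1))) -> 1
  row 20 [10100]: (NOT 1 OR ((0 OR 0) IMPLIES (1 AND 1))) -> 1
  row 21 [10101]: (NOT 1 OR ((1 OR 0) IMPLIES (1 AND 1))) -> 1
  row 22 [10110]: (NOT 1 OR ((0 OR 1) IMPLIES (1 AND 1))) -> 1
  row 23 [10111]: (NOT 1 OR ((1 OR 1) IMPLIES (1 AND 1))) -> 1
  row 24 [11000]: (NOT 1 OR ((0 OR 0) IMPLIES (1 AND 1))) -> 1
  row 25 [11001]: (NOT 1 OR ((1 OR 0) IMPLIES (1 AND 1))) -> 1
  row 26 [11010]: (NOT 1 OR ((0 OR 1) IMPLIES (1 AND 1))) -> 1
  row 27 [11011]: (NOT 1 OR ((1 OR 1) IMPLIES (1 AND 1))) -> 1
  row 28 [11100]: (NOT 1 OR ((0 OR 0) IMPLIES (1 AND 1))) -> 1
  row 29 [11101]: (NOT 1 OR ((1 OR 0) IMPLIES (1 AND 1))) -> 1
  row 30 [11110]: (NOT 1 OR ((0 OR 1) IMPLIES (1 AND 1))) -> 1
  row 31 [11111]: (NOT 1 OR ((1 OR 1) IMPLIES (1 AND 1))) -> 1
Full result column, 8 rows per line (x1,x2 fixed per line; x3,x4,x5 runs 000..111 left to right):
  rows 0-7 [x1,x2=00]: 11111111  (ones: 8)
  rows 8-15 [x1,x2=01]: 11111111  (ones: 8)
  rows 16-23 [x1,x2=10]: 11111111  (ones: 8)
  rows 24-31 [x1,x2=11]: 11111111  (ones: 8)
Count of 1-rows = 8+8+8+8 = 32

32


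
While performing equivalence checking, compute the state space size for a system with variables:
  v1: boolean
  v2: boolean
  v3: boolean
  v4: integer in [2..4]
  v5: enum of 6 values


State space = product of domain sizes of all variables.
Domain sizes:
  v1 (boolean): 2
  v2 (boolean): 2
  v3 (boolean): 2
  v4 (integer in [2..4]): 3
  v5 (enum of 6 values): 6
Product = 2 * 2 * 2 * 3 * 6 = 144

144


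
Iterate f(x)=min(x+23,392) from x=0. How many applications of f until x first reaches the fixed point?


Step 1: x=0, cap=392, increment=23
Step 2: x grows by 23 each step until capped at 392; fixed point is x=392
Step 3: iterations = ceil(392/23) = 18

18


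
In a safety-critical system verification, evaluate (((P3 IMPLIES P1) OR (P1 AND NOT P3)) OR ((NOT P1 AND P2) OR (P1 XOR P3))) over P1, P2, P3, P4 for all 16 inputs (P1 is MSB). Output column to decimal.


Formula: (((P3 IMPLIES P1) OR (P1 AND NOT P3)) OR ((NOT P1 AND P2) OR (P1 XOR P3))) over P1, P2, P3, P4 (16 rows)
Evaluate each row (bits = P1,P2,P3,P4, MSB first):
  row 0 [0000]: (((0 IMPLIES 0) OR (0 AND NOT 0)) OR ((NOT 0 AND 0) OR (0 XOR 0))) -> 1
  row 1 [0001]: (((0 IMPLIES 0) OR (0 AND NOT 0)) OR ((NOT 0 AND 0) OR (0 XOR 0))) -> 1
  row 2 [0010]: (((1 IMPLIES 0) OR (0 AND NOT 1)) OR ((NOT 0 AND 0) OR (0 XOR 1))) -> 1
  row 3 [0011]: (((1 IMPLIES 0) OR (0 AND NOT 1)) OR ((NOT 0 AND 0) OR (0 XOR 1))) -> 1
  row 4 [0100]: (((0 IMPLIES 0) OR (0 AND NOT 0)) OR ((NOT 0 AND 1) OR (0 XOR 0))) -> 1
  row 5 [0101]: (((0 IMPLIES 0) OR (0 AND NOT 0)) OR ((NOT 0 AND 1) OR (0 XOR 0))) -> 1
  row 6 [0110]: (((1 IMPLIES 0) OR (0 AND NOT 1)) OR ((NOT 0 AND 1) OR (0 XOR 1))) -> 1
  row 7 [0111]: (((1 IMPLIES 0) OR (0 AND NOT 1)) OR ((NOT 0 AND 1) OR (0 XOR 1))) -> 1
  row 8 [1000]: (((0 IMPLIES 1) OR (1 AND NOT 0)) OR ((NOT 1 AND 0) OR (1 XOR 0))) -> 1
  row 9 [1001]: (((0 IMPLIES 1) OR (1 AND NOT 0)) OR ((NOT 1 AND 0) OR (1 XOR 0))) -> 1
  row 10 [1010]: (((1 IMPLIES 1) OR (1 AND NOT 1)) OR ((NOT 1 AND 0) OR (1 XOR 1))) -> 1
  row 11 [1011]: (((1 IMPLIES 1) OR (1 AND NOT 1)) OR ((NOT 1 AND 0) OR (1 XOR 1))) -> 1
  row 12 [1100]: (((0 IMPLIES 1) OR (1 AND NOT 0)) OR ((NOT 1 AND 1) OR (1 XOR 0))) -> 1
  row 13 [1101]: (((0 IMPLIES 1) OR (1 AND NOT 0)) OR ((NOT 1 AND 1) OR (1 XOR 0))) -> 1
  row 14 [1110]: (((1 IMPLIES 1) OR (1 AND NOT 1)) OR ((NOT 1 AND 1) OR (1 XOR 1))) -> 1
  row 15 [1111]: (((1 IMPLIES 1) OR (1 AND NOT 1)) OR ((NOT 1 AND 1) OR (1 XOR 1))) -> 1
Full result column, 4 rows per line (P1,P2 fixed per line; P3,P4 runs 00..11 left to right):
  rows 0-3 [P1,P2=00]: 1111  = hex F
  rows 4-7 [P1,P2=01]: 1111  = hex F
  rows 8-11 [P1,P2=10]: 1111  = hex F
  rows 12-15 [P1,P2=11]: 1111  = hex F
Output column (row 0 .. row 15) = 1111111111111111
Output column grouped in 4s = 1111 1111 1111 1111 = 0xFFFF
Convert to decimal digit by digit (value = value*16 + digit):
  F -> 15
  15*16 + 15 (F) = 255
  255*16 + 15 (F) = 4095
  4095*16 + 15 (F) = 65535
Decimal = 65535

65535


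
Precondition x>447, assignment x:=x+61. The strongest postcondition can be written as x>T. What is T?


Formula: sp(P, x:=E) = exists old_x. (x = E[old_x/x]) AND P[old_x/x] (old_x is the value of x before the assignment; eliminate old_x by solving x = E[old_x/x] for old_x)
Step 1: Precondition P: x>447, i.e. old_x > 447
Step 2: Assignment gives x = old_x + 61, so old_x = x - 61
Step 3: Substitute into P: x - 61 > 447
Step 4: Simplify: x > 447+61 = 508

508


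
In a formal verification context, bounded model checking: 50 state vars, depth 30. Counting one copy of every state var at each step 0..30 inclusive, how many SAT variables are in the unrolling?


BMC unrolls to depth k, creating one copy of each state var for steps 0..k.
Step count = 30 + 1 = 31 (steps 0 through 30)
Vars per step = 50
Total = 50 * 31 = 1550

1550


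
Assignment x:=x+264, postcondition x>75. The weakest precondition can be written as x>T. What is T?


Formula: wp(x:=E, P) = P[E/x] (substitute E for x in postcondition)
Step 1: Postcondition: x>75
Step 2: Substitute x+264 for x: x+264>75
Step 3: Solve for x: x > 75-264 = -189

-189


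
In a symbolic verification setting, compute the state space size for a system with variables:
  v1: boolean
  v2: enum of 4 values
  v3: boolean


State space = product of domain sizes of all variables.
Domain sizes:
  v1 (boolean): 2
  v2 (enum of 4 values): 4
  v3 (boolean): 2
Product = 2 * 4 * 2 = 16

16


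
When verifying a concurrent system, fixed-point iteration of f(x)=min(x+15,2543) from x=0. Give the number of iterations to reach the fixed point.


Step 1: x=0, cap=2543, increment=15
Step 2: x grows by 15 each step until capped at 2543; fixed point is x=2543
Step 3: iterations = ceil(2543/15) = 170

170


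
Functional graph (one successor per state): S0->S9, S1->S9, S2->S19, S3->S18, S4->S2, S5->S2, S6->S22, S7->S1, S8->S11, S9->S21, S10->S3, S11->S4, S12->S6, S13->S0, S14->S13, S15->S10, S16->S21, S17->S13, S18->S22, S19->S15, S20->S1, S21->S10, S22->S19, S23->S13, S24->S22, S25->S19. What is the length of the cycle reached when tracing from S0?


Trace from S0 until a state repeats:
  S0 -> S9 -> S21 -> S10 -> S3 -> S18 -> S22 -> S19 -> S15 -> S10
S10 first seen at step 3, revisited at step 9.
Cycle length = 9 - 3 = 6

6


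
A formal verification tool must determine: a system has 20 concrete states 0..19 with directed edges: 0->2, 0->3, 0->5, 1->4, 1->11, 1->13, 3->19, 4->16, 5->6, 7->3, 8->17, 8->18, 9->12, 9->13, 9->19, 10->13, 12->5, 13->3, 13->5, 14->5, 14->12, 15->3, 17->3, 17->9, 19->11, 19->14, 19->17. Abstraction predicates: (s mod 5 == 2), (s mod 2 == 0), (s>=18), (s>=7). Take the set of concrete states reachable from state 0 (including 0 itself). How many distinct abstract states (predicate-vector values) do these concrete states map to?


BFS from 0:
Concrete reachable: {0, 2, 3, 5, 6, 9, 11, 12, 13, 14, 17, 19}
Abstract via predicates (s mod 5 == 2), (s mod 2 == 0), (s>=18), (s>=7):
  (0,0,0,0) <- {3, 5}
  (0,0,0,1) <- {9, 11, 13}
  (0,0,1,1) <- {19}
  (0,1,0,0) <- {0, 6}
  (0,1,0,1) <- {14}
  (1,0,0,1) <- {17}
  (1,1,0,0) <- {2}
  (1,1,0,1) <- {12}
Distinct abstract states = 8

8


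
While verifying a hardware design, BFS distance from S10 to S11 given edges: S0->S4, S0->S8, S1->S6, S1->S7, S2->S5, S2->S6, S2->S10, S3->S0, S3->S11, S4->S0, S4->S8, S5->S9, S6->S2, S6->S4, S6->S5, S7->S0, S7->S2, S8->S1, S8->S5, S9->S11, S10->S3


BFS layer-by-layer from S10:
  dist 0: {S10}
  dist 1: {S3}
  dist 2: {S0, S11}
  -> S11 reached at distance 2
Shortest path length = 2

2


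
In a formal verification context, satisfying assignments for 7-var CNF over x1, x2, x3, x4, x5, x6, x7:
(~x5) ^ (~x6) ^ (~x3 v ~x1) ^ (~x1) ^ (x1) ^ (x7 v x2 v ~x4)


CNF with 6 clauses over 7 vars (128 assignments).
An assignment satisfies CNF iff every clause has >=1 true literal.
Check each row (bits = x1,x2,x3,x4,x5,x6,x7; clause T/F shown):
  row 0 [0000000]: clauses=TTTTFT -> 0
  row 1 [0000001]: clauses=TTTTFT -> 0
  row 2 [0000010]: clauses=TFTTFT -> 0
  row 3 [0000011]: clauses=TFTTFT -> 0
  row 4 [0000100]: clauses=FTTTFT -> 0
  (every remaining row is evaluated the same way; all 128 results are listed next)
Full result column, 8 rows per line (x1,x2,x3,x4 fixed per line; x5,x6,x7 runs 000..111 left to right):
  rows 0-7 [x1,x2,x3,x4=0000]: 00000000  (ones: 0)
  rows 8-15 [x1,x2,x3,x4=0001]: 00000000  (ones: 0)
  rows 16-23 [x1,x2,x3,x4=0010]: 00000000  (ones: 0)
  rows 24-31 [x1,x2,x3,x4=0011]: 00000000  (ones: 0)
  rows 32-39 [x1,x2,x3,x4=0100]: 00000000  (ones: 0)
  rows 40-47 [x1,x2,x3,x4=0101]: 00000000  (ones: 0)
  rows 48-55 [x1,x2,x3,x4=0110]: 00000000  (ones: 0)
  rows 56-63 [x1,x2,x3,x4=0111]: 00000000  (ones: 0)
  rows 64-71 [x1,x2,x3,x4=1000]: 00000000  (ones: 0)
  rows 72-79 [x1,x2,x3,x4=1001]: 00000000  (ones: 0)
  rows 80-87 [x1,x2,x3,x4=1010]: 00000000  (ones: 0)
  rows 88-95 [x1,x2,x3,x4=1011]: 00000000  (ones: 0)
  rows 96-103 [x1,x2,x3,x4=1100]: 00000000  (ones: 0)
  rows 104-111 [x1,x2,x3,x4=1101]: 00000000  (ones: 0)
  rows 112-119 [x1,x2,x3,x4=1110]: 00000000  (ones: 0)
  rows 120-127 [x1,x2,x3,x4=1111]: 00000000  (ones: 0)
Satisfying assignments = 0+0+0+0+0+0+0+0+0+0+0+0+0+0+0+0 = 0

0


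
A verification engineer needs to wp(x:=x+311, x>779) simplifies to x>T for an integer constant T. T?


Formula: wp(x:=E, P) = P[E/x] (substitute E for x in postcondition)
Step 1: Postcondition: x>779
Step 2: Substitute x+311 for x: x+311>779
Step 3: Solve for x: x > 779-311 = 468

468


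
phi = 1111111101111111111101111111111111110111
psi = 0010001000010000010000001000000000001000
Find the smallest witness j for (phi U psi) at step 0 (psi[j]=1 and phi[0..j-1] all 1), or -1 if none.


(phi U psi) at 0: need smallest j with psi[j]=1 and phi[i]=1 for all i in [0,j).
Scan from step 0:
  step 0: phi=1, psi=0 -> continue
  step 1: phi=1, psi=0 -> continue
  step 2: psi=1 and phi held for [0,2) -> witness found
Witness step = 2

2


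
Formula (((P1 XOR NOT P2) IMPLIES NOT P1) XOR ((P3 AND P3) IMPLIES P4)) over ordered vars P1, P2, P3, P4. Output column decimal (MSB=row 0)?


Formula: (((P1 XOR NOT P2) IMPLIES NOT P1) XOR ((P3 AND P3) IMPLIES P4)) over P1, P2, P3, P4 (16 rows)
Evaluate each row (bits = P1,P2,P3,P4, MSB first):
  row 0 [0000]: (((0 XOR NOT 0) IMPLIES NOT 0) XOR ((0 AND 0) IMPLIES 0)) -> 0
  row 1 [0001]: (((0 XOR NOT 0) IMPLIES NOT 0) XOR ((0 AND 0) IMPLIES 1)) -> 0
  row 2 [0010]: (((0 XOR NOT 0) IMPLIES NOT 0) XOR ((1 AND 1) IMPLIES 0)) -> 1
  row 3 [0011]: (((0 XOR NOT 0) IMPLIES NOT 0) XOR ((1 AND 1) IMPLIES 1)) -> 0
  row 4 [0100]: (((0 XOR NOT 1) IMPLIES NOT 0) XOR ((0 AND 0) IMPLIES 0)) -> 0
  row 5 [0101]: (((0 XOR NOT 1) IMPLIES NOT 0) XOR ((0 AND 0) IMPLIES 1)) -> 0
  row 6 [0110]: (((0 XOR NOT 1) IMPLIES NOT 0) XOR ((1 AND 1) IMPLIES 0)) -> 1
  row 7 [0111]: (((0 XOR NOT 1) IMPLIES NOT 0) XOR ((1 AND 1) IMPLIES 1)) -> 0
  row 8 [1000]: (((1 XOR NOT 0) IMPLIES NOT 1) XOR ((0 AND 0) IMPLIES 0)) -> 0
  row 9 [1001]: (((1 XOR NOT 0) IMPLIES NOT 1) XOR ((0 AND 0) IMPLIES 1)) -> 0
  row 10 [1010]: (((1 XOR NOT 0) IMPLIES NOT 1) XOR ((1 AND 1) IMPLIES 0)) -> 1
  row 11 [1011]: (((1 XOR NOT 0) IMPLIES NOT 1) XOR ((1 AND 1) IMPLIES 1)) -> 0
  row 12 [1100]: (((1 XOR NOT 1) IMPLIES NOT 1) XOR ((0 AND 0) IMPLIES 0)) -> 1
  row 13 [1101]: (((1 XOR NOT 1) IMPLIES NOT 1) XOR ((0 AND 0) IMPLIES 1)) -> 1
  row 14 [1110]: (((1 XOR NOT 1) IMPLIES NOT 1) XOR ((1 AND 1) IMPLIES 0)) -> 0
  row 15 [1111]: (((1 XOR NOT 1) IMPLIES NOT 1) XOR ((1 AND 1) IMPLIES 1)) -> 1
Full result column, 4 rows per line (P1,P2 fixed per line; P3,P4 runs 00..11 left to right):
  rows 0-3 [P1,P2=00]: 0010  = hex 2
  rows 4-7 [P1,P2=01]: 0010  = hex 2
  rows 8-11 [P1,P2=10]: 0010  = hex 2
  rows 12-15 [P1,P2=11]: 1101  = hex D
Output column (row 0 .. row 15) = 0010001000101101
Output column grouped in 4s = 0010 0010 0010 1101 = 0x222D
Convert to decimal digit by digit (value = value*16 + digit):
  2 -> 2
  2*16 + 2 = 34
  34*16 + 2 = 546
  546*16 + 13 (D) = 8749
Decimal = 8749

8749


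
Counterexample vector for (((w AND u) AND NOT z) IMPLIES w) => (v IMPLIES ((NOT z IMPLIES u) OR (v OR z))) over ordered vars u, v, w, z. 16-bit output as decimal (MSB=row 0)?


F1 = (((w AND u) AND NOT z) IMPLIES w)
F2 = (v IMPLIES ((NOT z IMPLIES u) OR (v OR z)))
Counterexample to F1=>F2 is where F1=1 and F2=0.
Evaluate each row (bits = u,v,w,z, MSB first):
  row 0 [0000]: F1=1 F2=1 -> F1&~F2 -> 0
  row 1 [0001]: F1=1 F2=1 -> F1&~F2 -> 0
  row 2 [0010]: F1=1 F2=1 -> F1&~F2 -> 0
  row 3 [0011]: F1=1 F2=1 -> F1&~F2 -> 0
  row 4 [0100]: F1=1 F2=1 -> F1&~F2 -> 0
  row 5 [0101]: F1=1 F2=1 -> F1&~F2 -> 0
  row 6 [0110]: F1=1 F2=1 -> F1&~F2 -> 0
  row 7 [0111]: F1=1 F2=1 -> F1&~F2 -> 0
  row 8 [1000]: F1=1 F2=1 -> F1&~F2 -> 0
  row 9 [1001]: F1=1 F2=1 -> F1&~F2 -> 0
  row 10 [1010]: F1=1 F2=1 -> F1&~F2 -> 0
  row 11 [1011]: F1=1 F2=1 -> F1&~F2 -> 0
  row 12 [1100]: F1=1 F2=1 -> F1&~F2 -> 0
  row 13 [1101]: F1=1 F2=1 -> F1&~F2 -> 0
  row 14 [1110]: F1=1 F2=1 -> F1&~F2 -> 0
  row 15 [1111]: F1=1 F2=1 -> F1&~F2 -> 0
Full result column, 4 rows per line (u,v fixed per line; w,z runs 00..11 left to right):
  rows 0-3 [u,v=00]: 0000  = hex 0
  rows 4-7 [u,v=01]: 0000  = hex 0
  rows 8-11 [u,v=10]: 0000  = hex 0
  rows 12-15 [u,v=11]: 0000  = hex 0
Counterexample vector (row 0 .. row 15) = 0000000000000000
Output column grouped in 4s = 0000 0000 0000 0000 = 0x0000
Convert to decimal digit by digit (value = value*16 + digit):
  0 -> 0
  0*16 + 0 = 0
  0*16 + 0 = 0
  0*16 + 0 = 0
Decimal = 0

0


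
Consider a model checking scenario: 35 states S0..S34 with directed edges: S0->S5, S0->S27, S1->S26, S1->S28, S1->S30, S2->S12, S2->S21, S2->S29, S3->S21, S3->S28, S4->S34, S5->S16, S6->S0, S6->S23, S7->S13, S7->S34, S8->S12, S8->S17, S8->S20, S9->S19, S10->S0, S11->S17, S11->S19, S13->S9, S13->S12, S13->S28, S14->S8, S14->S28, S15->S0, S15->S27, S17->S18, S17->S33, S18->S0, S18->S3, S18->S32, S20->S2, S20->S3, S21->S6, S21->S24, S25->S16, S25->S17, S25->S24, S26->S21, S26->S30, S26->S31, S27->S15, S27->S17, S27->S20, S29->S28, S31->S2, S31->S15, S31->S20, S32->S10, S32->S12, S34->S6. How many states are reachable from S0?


BFS from S0:
  layer 0: {S0}
  layer 1: {S5, S27}
  layer 2: {S15, S16, S17, S20}
  layer 3: {S2, S3, S18, S33}
  layer 4: {S12, S21, S28, S29, S32}
  layer 5: {S6, S10, S24}
  layer 6: {S23}
Reachable set: {S0, S2, S3, S5, S6, S10, S12, S15, S16, S17, S18, S20, S21, S23, S24, S27, S28, S29, S32, S33}
Count = 20

20
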